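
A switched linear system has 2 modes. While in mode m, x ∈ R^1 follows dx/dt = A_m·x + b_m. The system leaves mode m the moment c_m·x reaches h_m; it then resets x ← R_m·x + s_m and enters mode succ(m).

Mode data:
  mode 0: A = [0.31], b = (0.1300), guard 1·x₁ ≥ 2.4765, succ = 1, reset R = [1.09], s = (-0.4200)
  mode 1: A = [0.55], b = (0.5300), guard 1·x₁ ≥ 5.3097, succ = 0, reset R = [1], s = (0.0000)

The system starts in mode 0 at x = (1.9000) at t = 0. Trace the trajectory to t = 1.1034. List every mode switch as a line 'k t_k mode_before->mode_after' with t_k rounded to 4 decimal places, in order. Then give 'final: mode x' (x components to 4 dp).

Mode 0: guard c·x = 2.4765 hit at Δt = 0.7161 (t = 0.7161), x⁻ = (2.4765) → reset → x⁺ = (2.2794), jump to mode 1
Mode 1: flow for 0.3873 to horizon, guard not reached → x = (3.0493)

1 0.7161 0->1
final: 1 3.0493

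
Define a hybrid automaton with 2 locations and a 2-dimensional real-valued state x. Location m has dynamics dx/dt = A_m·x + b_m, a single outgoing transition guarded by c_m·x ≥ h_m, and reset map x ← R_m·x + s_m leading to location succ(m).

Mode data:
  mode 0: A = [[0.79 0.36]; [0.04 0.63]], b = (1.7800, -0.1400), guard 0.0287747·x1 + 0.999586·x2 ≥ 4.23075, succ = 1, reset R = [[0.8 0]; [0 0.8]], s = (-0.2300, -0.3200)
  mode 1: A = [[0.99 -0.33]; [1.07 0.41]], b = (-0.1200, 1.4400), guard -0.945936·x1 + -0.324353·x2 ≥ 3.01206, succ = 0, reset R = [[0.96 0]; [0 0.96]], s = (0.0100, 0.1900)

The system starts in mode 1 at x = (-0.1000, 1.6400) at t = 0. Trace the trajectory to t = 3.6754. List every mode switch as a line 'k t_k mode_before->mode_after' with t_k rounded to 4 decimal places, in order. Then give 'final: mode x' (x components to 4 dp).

1 1.5847 1->0
2 2.1663 0->1
3 2.2982 1->0
4 2.9532 0->1
5 3.0904 1->0
final: 0 -4.1182 4.1755

Mode 1: guard c·x = 3.0121 hit at Δt = 1.5847 (t = 1.5847), x⁻ = (-4.2469, 3.0993) → reset → x⁺ = (-4.0670, 3.1653), jump to mode 0
Mode 0: guard c·x = 4.2307 hit at Δt = 0.5816 (t = 2.1663), x⁻ = (-4.1475, 4.3519) → reset → x⁺ = (-3.5480, 3.1615), jump to mode 1
Mode 1: guard c·x = 3.0121 hit at Δt = 0.1319 (t = 2.2982), x⁻ = (-4.2032, 2.9716) → reset → x⁺ = (-4.0250, 3.0428), jump to mode 0
Mode 0: guard c·x = 4.2307 hit at Δt = 0.6550 (t = 2.9532), x⁻ = (-4.1152, 4.3510) → reset → x⁺ = (-3.5221, 3.1608), jump to mode 1
Mode 1: guard c·x = 3.0121 hit at Δt = 0.1371 (t = 3.0904), x⁻ = (-4.2010, 2.9654) → reset → x⁺ = (-4.0230, 3.0367), jump to mode 0
Mode 0: flow for 0.5850 to horizon, guard not reached → x = (-4.1182, 4.1755)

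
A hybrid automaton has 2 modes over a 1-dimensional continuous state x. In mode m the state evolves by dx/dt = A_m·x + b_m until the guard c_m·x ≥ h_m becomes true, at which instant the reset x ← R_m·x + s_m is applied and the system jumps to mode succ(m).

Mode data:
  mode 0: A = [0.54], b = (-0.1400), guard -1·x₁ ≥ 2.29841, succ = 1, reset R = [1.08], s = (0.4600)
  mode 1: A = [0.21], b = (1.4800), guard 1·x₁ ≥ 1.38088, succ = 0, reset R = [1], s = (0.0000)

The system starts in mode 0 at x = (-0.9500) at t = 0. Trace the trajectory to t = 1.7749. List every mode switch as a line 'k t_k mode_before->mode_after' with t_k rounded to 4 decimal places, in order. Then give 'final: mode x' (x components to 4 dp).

Mode 0: guard c·x = 2.2984 hit at Δt = 1.3872 (t = 1.3872), x⁻ = (-2.2984) → reset → x⁺ = (-2.0223), jump to mode 1
Mode 1: flow for 0.3877 to horizon, guard not reached → x = (-1.5960)

1 1.3872 0->1
final: 1 -1.5960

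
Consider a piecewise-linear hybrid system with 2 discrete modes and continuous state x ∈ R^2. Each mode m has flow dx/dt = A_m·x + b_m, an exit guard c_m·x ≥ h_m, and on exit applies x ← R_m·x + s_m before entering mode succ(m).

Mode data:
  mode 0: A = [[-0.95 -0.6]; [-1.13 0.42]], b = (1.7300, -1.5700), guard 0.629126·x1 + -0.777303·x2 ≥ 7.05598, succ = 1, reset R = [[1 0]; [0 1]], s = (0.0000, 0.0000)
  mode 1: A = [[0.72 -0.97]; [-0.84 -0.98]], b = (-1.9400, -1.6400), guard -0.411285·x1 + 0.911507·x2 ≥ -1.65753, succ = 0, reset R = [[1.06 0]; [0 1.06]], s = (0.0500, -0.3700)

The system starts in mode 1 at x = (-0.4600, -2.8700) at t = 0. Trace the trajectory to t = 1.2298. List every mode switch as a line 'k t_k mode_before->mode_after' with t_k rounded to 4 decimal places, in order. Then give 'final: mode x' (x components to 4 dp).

1 0.9018 1->0
final: 0 0.7305 -3.4718

Mode 1: guard c·x = -1.6575 hit at Δt = 0.9018 (t = 0.9018), x⁻ = (-0.3781, -1.9890) → reset → x⁺ = (-0.3508, -2.4784), jump to mode 0
Mode 0: flow for 0.3280 to horizon, guard not reached → x = (0.7305, -3.4718)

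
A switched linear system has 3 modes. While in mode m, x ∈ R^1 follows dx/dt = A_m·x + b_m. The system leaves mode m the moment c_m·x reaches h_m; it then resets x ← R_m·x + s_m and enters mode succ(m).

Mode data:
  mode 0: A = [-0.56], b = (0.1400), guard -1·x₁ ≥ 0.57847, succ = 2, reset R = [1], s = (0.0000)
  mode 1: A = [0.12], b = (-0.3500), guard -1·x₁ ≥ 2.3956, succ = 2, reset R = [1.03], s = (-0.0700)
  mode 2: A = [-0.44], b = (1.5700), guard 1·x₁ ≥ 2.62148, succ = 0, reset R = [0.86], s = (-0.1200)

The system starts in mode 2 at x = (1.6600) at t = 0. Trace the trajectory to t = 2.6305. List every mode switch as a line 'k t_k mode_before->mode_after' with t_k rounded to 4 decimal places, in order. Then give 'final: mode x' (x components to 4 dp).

1 1.5930 2->0
final: 0 1.3041

Mode 2: guard c·x = 2.6215 hit at Δt = 1.5930 (t = 1.5930), x⁻ = (2.6215) → reset → x⁺ = (2.1345), jump to mode 0
Mode 0: flow for 1.0375 to horizon, guard not reached → x = (1.3041)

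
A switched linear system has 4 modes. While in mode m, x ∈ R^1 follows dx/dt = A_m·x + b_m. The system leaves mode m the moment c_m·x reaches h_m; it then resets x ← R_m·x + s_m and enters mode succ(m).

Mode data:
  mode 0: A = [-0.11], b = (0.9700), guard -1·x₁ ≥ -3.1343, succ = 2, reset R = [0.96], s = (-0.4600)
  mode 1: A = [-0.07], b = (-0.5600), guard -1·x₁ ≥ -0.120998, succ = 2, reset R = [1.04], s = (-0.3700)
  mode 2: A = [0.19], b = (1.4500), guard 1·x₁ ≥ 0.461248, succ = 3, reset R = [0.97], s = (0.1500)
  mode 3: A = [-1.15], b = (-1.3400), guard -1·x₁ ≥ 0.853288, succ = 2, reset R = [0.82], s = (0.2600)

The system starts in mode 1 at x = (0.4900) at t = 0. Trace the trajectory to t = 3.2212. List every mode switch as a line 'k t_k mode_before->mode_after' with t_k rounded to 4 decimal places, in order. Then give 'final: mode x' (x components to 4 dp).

1 0.6348 1->2
2 1.1148 2->3
3 2.6207 3->2
final: 2 0.4295

Mode 1: guard c·x = -0.1210 hit at Δt = 0.6348 (t = 0.6348), x⁻ = (0.1210) → reset → x⁺ = (-0.2442), jump to mode 2
Mode 2: guard c·x = 0.4612 hit at Δt = 0.4800 (t = 1.1148), x⁻ = (0.4612) → reset → x⁺ = (0.5974), jump to mode 3
Mode 3: guard c·x = 0.8533 hit at Δt = 1.5059 (t = 2.6207), x⁻ = (-0.8533) → reset → x⁺ = (-0.4397), jump to mode 2
Mode 2: flow for 0.6005 to horizon, guard not reached → x = (0.4295)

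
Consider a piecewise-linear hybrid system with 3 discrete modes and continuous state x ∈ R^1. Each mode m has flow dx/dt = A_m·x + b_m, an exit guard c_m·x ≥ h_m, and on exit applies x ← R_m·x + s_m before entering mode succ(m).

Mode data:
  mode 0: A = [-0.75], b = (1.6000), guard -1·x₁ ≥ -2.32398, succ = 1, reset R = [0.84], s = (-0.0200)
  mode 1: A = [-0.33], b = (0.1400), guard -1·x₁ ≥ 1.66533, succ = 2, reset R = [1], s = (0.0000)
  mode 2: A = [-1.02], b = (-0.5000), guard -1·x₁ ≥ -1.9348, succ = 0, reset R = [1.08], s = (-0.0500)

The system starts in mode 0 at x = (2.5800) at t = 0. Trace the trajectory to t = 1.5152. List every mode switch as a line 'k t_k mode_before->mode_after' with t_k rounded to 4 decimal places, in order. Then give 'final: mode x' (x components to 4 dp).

1 1.1352 0->1
final: 1 1.7544

Mode 0: guard c·x = -2.3240 hit at Δt = 1.1352 (t = 1.1352), x⁻ = (2.3240) → reset → x⁺ = (1.9321), jump to mode 1
Mode 1: flow for 0.3800 to horizon, guard not reached → x = (1.7544)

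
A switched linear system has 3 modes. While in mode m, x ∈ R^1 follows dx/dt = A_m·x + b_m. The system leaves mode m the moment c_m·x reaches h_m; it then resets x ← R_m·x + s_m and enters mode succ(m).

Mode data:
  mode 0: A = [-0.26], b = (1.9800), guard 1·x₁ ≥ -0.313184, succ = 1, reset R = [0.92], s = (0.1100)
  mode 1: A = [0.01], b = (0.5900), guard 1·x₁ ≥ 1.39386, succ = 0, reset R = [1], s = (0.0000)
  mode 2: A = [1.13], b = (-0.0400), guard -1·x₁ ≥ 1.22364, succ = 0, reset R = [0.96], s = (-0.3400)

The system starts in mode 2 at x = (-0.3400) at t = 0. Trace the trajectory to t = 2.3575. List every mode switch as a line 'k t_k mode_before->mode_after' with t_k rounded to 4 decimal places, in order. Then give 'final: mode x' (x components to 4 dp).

1 1.0709 2->0
2 1.6136 0->1
final: 1 0.2611

Mode 2: guard c·x = 1.2236 hit at Δt = 1.0709 (t = 1.0709), x⁻ = (-1.2236) → reset → x⁺ = (-1.5147), jump to mode 0
Mode 0: guard c·x = -0.3132 hit at Δt = 0.5427 (t = 1.6136), x⁻ = (-0.3132) → reset → x⁺ = (-0.1781), jump to mode 1
Mode 1: flow for 0.7439 to horizon, guard not reached → x = (0.2611)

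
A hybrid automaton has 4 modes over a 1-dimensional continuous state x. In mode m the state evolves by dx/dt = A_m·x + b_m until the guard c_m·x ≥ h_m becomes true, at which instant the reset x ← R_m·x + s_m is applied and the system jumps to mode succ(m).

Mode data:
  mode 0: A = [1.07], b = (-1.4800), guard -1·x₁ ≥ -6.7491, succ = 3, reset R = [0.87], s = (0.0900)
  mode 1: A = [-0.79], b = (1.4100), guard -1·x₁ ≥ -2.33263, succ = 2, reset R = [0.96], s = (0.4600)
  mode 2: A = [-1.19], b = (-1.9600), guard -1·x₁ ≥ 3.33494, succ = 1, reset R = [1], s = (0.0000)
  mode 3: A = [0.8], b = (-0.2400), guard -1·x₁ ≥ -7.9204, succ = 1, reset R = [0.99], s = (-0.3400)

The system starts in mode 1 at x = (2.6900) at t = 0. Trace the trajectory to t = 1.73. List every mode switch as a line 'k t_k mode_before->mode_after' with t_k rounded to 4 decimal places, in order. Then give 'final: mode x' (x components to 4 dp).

1 0.6357 1->2
final: 2 -0.4652

Mode 1: guard c·x = -2.3326 hit at Δt = 0.6357 (t = 0.6357), x⁻ = (2.3326) → reset → x⁺ = (2.6993), jump to mode 2
Mode 2: flow for 1.0943 to horizon, guard not reached → x = (-0.4652)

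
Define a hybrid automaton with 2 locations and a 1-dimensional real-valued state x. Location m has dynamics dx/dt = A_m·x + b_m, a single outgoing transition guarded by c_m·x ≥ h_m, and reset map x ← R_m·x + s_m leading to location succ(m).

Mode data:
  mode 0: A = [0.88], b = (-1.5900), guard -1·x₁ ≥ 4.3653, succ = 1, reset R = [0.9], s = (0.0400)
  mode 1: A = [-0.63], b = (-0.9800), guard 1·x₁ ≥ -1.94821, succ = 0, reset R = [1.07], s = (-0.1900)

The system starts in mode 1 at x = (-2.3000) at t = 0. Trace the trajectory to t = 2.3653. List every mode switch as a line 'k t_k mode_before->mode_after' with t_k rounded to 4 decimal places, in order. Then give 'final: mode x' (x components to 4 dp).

1 1.0154 1->0
2 1.4854 0->1
final: 1 -2.8959

Mode 1: guard c·x = -1.9482 hit at Δt = 1.0154 (t = 1.0154), x⁻ = (-1.9482) → reset → x⁺ = (-2.2746), jump to mode 0
Mode 0: guard c·x = 4.3653 hit at Δt = 0.4700 (t = 1.4854), x⁻ = (-4.3653) → reset → x⁺ = (-3.8888), jump to mode 1
Mode 1: flow for 0.8799 to horizon, guard not reached → x = (-2.8959)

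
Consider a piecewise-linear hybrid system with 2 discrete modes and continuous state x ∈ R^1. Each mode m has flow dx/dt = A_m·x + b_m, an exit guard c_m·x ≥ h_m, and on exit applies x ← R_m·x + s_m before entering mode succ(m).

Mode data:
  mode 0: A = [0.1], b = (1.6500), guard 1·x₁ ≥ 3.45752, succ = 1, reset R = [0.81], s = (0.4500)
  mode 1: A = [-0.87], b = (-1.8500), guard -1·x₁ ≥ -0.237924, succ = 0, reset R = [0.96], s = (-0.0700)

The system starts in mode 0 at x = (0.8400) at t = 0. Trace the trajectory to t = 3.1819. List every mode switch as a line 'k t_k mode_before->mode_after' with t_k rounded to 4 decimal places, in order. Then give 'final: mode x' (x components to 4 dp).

1 1.4059 0->1
2 2.3503 1->0
final: 0 1.6030

Mode 0: guard c·x = 3.4575 hit at Δt = 1.4059 (t = 1.4059), x⁻ = (3.4575) → reset → x⁺ = (3.2506), jump to mode 1
Mode 1: guard c·x = -0.2379 hit at Δt = 0.9444 (t = 2.3503), x⁻ = (0.2379) → reset → x⁺ = (0.1584), jump to mode 0
Mode 0: flow for 0.8316 to horizon, guard not reached → x = (1.6030)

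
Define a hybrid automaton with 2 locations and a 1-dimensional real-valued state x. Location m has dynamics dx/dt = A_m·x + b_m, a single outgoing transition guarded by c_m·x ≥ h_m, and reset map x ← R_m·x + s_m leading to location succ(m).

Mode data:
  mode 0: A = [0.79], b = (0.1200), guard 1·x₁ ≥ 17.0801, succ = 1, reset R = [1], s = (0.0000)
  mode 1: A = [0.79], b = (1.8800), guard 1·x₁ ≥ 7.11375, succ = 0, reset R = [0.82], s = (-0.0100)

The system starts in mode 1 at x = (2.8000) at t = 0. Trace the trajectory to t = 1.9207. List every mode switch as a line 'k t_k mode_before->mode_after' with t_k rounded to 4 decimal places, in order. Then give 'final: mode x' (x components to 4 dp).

Mode 1: guard c·x = 7.1137 hit at Δt = 0.7669 (t = 0.7669), x⁻ = (7.1137) → reset → x⁺ = (5.8233), jump to mode 0
Mode 0: flow for 1.1538 to horizon, guard not reached → x = (14.7147)

1 0.7669 1->0
final: 0 14.7147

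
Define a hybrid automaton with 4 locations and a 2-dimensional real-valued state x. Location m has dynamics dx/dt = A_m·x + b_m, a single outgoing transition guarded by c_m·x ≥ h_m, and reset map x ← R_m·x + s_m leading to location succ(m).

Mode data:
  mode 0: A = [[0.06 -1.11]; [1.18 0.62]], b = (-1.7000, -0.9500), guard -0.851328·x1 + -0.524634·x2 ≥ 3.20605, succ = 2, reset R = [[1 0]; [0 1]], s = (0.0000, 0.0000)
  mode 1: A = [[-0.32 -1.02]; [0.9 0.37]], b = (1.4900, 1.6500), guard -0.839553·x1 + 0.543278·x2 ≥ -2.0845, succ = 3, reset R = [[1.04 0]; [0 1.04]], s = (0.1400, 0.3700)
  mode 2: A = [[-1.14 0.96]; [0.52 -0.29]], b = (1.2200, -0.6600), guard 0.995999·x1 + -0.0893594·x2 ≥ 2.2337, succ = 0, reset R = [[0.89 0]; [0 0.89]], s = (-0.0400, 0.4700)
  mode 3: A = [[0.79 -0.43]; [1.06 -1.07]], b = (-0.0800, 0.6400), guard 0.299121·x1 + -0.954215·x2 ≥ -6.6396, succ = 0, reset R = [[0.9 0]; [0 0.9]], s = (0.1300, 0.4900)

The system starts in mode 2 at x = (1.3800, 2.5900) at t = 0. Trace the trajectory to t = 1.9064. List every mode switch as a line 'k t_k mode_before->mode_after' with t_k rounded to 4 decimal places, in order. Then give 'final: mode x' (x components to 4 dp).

1 0.8690 2->0
final: 0 -3.4669 2.9640

Mode 2: guard c·x = 2.2337 hit at Δt = 0.8690 (t = 0.8690), x⁻ = (2.4509, 2.3214) → reset → x⁺ = (2.1413, 2.5361), jump to mode 0
Mode 0: flow for 1.0374 to horizon, guard not reached → x = (-3.4669, 2.9640)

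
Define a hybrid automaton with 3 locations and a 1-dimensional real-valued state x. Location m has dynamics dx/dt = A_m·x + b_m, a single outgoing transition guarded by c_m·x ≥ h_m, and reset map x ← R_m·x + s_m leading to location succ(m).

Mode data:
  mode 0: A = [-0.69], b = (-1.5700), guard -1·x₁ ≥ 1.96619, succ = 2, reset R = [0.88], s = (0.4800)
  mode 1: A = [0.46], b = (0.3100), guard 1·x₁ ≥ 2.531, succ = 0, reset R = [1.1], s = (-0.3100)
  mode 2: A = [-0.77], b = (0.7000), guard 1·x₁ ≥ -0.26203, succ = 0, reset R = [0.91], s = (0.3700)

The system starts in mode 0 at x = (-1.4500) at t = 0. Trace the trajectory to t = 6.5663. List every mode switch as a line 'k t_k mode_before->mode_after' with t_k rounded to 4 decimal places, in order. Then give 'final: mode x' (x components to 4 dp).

Mode 0: guard c·x = 1.9662 hit at Δt = 1.4231 (t = 1.4231), x⁻ = (-1.9662) → reset → x⁺ = (-1.2502), jump to mode 2
Mode 2: guard c·x = -0.2620 hit at Δt = 0.7946 (t = 2.2177), x⁻ = (-0.2620) → reset → x⁺ = (0.1316), jump to mode 0
Mode 0: guard c·x = 1.9662 hit at Δt = 2.9742 (t = 5.1919), x⁻ = (-1.9662) → reset → x⁺ = (-1.2502), jump to mode 2
Mode 2: guard c·x = -0.2620 hit at Δt = 0.7946 (t = 5.9865), x⁻ = (-0.2620) → reset → x⁺ = (0.1316), jump to mode 0
Mode 0: flow for 0.5798 to horizon, guard not reached → x = (-0.6621)

1 1.4231 0->2
2 2.2177 2->0
3 5.1919 0->2
4 5.9865 2->0
final: 0 -0.6621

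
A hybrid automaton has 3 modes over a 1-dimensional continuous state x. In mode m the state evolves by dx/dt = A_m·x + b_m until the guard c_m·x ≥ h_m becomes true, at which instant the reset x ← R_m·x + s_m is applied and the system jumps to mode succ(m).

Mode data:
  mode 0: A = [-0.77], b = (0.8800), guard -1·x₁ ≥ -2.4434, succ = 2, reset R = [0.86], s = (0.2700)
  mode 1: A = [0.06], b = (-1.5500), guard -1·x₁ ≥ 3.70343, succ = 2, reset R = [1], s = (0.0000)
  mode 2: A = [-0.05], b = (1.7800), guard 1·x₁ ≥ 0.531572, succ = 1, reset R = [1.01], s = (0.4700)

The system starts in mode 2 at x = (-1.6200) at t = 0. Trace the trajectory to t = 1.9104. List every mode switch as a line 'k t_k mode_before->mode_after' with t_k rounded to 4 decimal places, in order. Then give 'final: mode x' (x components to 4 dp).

1 1.1909 2->1
final: 1 -0.0883

Mode 2: guard c·x = 0.5316 hit at Δt = 1.1909 (t = 1.1909), x⁻ = (0.5316) → reset → x⁺ = (1.0069), jump to mode 1
Mode 1: flow for 0.7195 to horizon, guard not reached → x = (-0.0883)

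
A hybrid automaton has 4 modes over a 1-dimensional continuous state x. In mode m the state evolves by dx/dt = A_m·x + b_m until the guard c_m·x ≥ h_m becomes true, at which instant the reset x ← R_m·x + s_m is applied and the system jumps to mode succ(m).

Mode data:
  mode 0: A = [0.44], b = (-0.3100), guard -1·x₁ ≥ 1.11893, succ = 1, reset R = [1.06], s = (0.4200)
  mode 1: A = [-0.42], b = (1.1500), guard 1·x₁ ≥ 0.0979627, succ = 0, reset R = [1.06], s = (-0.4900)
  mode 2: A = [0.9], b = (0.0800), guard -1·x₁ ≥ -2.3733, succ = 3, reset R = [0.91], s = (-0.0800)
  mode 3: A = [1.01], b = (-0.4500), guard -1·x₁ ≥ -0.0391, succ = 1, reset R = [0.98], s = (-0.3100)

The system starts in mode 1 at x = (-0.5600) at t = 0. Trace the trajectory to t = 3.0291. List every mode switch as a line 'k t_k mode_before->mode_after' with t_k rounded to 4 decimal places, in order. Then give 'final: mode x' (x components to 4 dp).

Mode 1: guard c·x = 0.0980 hit at Δt = 0.5298 (t = 0.5298), x⁻ = (0.0980) → reset → x⁺ = (-0.3862), jump to mode 0
Mode 0: guard c·x = 1.1189 hit at Δt = 1.1680 (t = 1.6978), x⁻ = (-1.1189) → reset → x⁺ = (-0.7661), jump to mode 1
Mode 1: guard c·x = 0.0980 hit at Δt = 0.6741 (t = 2.3719), x⁻ = (0.0980) → reset → x⁺ = (-0.3862), jump to mode 0
Mode 0: flow for 0.6572 to horizon, guard not reached → x = (-0.7519)

1 0.5298 1->0
2 1.6978 0->1
3 2.3719 1->0
final: 0 -0.7519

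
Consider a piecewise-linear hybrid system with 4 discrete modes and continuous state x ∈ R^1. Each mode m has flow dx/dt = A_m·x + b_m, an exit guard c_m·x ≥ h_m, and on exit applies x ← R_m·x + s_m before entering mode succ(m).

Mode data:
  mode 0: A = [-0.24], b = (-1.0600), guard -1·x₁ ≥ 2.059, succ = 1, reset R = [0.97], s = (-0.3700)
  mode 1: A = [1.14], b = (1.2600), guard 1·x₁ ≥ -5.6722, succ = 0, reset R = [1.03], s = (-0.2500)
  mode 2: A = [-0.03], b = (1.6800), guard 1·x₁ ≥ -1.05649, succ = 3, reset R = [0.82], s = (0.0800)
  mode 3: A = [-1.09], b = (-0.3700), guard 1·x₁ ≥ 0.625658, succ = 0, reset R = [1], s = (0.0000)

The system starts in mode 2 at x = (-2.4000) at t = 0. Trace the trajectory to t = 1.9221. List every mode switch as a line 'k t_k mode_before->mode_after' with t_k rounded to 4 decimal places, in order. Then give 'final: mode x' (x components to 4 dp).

Mode 2: guard c·x = -1.0565 hit at Δt = 0.7758 (t = 0.7758), x⁻ = (-1.0565) → reset → x⁺ = (-0.7863), jump to mode 3
Mode 3: flow for 1.1463 to horizon, guard not reached → x = (-0.4675)

1 0.7758 2->3
final: 3 -0.4675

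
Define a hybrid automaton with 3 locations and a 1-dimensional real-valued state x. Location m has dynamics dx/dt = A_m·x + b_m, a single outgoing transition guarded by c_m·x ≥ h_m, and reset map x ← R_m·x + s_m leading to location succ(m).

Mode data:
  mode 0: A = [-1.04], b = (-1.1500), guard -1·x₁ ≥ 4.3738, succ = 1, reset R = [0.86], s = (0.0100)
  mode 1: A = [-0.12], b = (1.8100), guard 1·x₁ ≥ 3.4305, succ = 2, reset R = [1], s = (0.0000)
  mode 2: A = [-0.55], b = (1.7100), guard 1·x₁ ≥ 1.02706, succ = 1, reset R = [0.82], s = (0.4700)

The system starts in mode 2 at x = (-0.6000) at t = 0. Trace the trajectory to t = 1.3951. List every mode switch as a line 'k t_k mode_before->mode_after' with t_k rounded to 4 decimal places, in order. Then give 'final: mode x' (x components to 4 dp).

1 1.0499 2->1
final: 1 1.8710

Mode 2: guard c·x = 1.0271 hit at Δt = 1.0499 (t = 1.0499), x⁻ = (1.0271) → reset → x⁺ = (1.3122), jump to mode 1
Mode 1: flow for 0.3452 to horizon, guard not reached → x = (1.8710)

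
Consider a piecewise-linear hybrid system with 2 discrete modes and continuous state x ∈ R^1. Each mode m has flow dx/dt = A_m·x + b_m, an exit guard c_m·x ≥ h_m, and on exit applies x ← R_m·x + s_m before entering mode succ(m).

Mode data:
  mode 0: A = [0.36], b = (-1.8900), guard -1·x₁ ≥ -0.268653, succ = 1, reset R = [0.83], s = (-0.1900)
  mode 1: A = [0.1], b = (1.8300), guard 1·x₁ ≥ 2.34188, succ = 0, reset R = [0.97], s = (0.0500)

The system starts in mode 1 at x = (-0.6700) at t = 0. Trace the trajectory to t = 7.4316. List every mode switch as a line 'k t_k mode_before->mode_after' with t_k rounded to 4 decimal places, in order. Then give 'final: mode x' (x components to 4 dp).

Mode 1: guard c·x = 2.3419 hit at Δt = 1.5772 (t = 1.5772), x⁻ = (2.3419) → reset → x⁺ = (2.3216), jump to mode 0
Mode 0: guard c·x = -0.2687 hit at Δt = 1.4757 (t = 3.0529), x⁻ = (0.2687) → reset → x⁺ = (0.0330), jump to mode 1
Mode 1: guard c·x = 2.3419 hit at Δt = 1.1862 (t = 4.2391), x⁻ = (2.3419) → reset → x⁺ = (2.3216), jump to mode 0
Mode 0: guard c·x = -0.2687 hit at Δt = 1.4757 (t = 5.7148), x⁻ = (0.2687) → reset → x⁺ = (0.0330), jump to mode 1
Mode 1: guard c·x = 2.3419 hit at Δt = 1.1862 (t = 6.9010), x⁻ = (2.3419) → reset → x⁺ = (2.3216), jump to mode 0
Mode 0: flow for 0.5306 to horizon, guard not reached → x = (1.7053)

1 1.5772 1->0
2 3.0529 0->1
3 4.2391 1->0
4 5.7148 0->1
5 6.9010 1->0
final: 0 1.7053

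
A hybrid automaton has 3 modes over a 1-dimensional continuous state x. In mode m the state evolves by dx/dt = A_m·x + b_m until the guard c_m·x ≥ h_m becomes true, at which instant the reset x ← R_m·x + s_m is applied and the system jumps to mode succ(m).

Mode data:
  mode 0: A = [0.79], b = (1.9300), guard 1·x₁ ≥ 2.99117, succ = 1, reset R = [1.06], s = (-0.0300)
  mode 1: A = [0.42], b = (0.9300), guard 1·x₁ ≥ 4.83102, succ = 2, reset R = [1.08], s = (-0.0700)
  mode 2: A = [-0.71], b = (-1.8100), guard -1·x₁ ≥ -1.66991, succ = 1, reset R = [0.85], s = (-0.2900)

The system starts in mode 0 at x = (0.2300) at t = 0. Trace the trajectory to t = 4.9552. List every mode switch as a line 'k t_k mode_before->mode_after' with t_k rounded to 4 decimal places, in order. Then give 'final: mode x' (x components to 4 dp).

Mode 0: guard c·x = 2.9912 hit at Δt = 0.8981 (t = 0.8981), x⁻ = (2.9912) → reset → x⁺ = (3.1406), jump to mode 1
Mode 1: guard c·x = 4.8310 hit at Δt = 0.6532 (t = 1.5513), x⁻ = (4.8310) → reset → x⁺ = (5.1475), jump to mode 2
Mode 2: guard c·x = -1.6699 hit at Δt = 0.8467 (t = 2.3980), x⁻ = (1.6699) → reset → x⁺ = (1.1294), jump to mode 1
Mode 1: guard c·x = 4.8310 hit at Δt = 1.7745 (t = 4.1725), x⁻ = (4.8310) → reset → x⁺ = (5.1475), jump to mode 2
Mode 2: flow for 0.7827 to horizon, guard not reached → x = (1.8660)

1 0.8981 0->1
2 1.5513 1->2
3 2.3980 2->1
4 4.1725 1->2
final: 2 1.8660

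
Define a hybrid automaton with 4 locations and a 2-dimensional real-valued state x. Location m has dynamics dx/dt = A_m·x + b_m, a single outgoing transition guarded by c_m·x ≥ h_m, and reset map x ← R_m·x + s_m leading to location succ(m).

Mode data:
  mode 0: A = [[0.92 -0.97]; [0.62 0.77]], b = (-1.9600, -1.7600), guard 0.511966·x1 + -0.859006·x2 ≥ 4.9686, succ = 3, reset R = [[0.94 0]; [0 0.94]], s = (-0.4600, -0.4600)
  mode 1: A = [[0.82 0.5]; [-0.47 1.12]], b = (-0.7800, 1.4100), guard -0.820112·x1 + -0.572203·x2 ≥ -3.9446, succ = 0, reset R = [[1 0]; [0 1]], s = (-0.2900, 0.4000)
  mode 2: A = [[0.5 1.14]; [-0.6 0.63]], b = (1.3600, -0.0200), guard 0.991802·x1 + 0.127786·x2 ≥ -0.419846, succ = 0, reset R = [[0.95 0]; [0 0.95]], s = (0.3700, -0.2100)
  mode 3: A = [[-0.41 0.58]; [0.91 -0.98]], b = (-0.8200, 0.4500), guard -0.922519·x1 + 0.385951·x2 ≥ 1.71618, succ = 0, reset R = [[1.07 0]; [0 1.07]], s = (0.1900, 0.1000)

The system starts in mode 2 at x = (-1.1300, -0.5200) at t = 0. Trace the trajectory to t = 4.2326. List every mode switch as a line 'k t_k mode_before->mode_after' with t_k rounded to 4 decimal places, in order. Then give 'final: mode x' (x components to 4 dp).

Mode 2: guard c·x = -0.4198 hit at Δt = 1.2636 (t = 1.2636), x⁻ = (-0.4038, -0.1513) → reset → x⁺ = (-0.0136, -0.3537), jump to mode 0
Mode 0: guard c·x = 4.9686 hit at Δt = 1.3226 (t = 2.5862), x⁻ = (0.0536, -5.7522) → reset → x⁺ = (-0.4096, -5.8670), jump to mode 3
Mode 3: guard c·x = 1.7162 hit at Δt = 1.1880 (t = 3.7742), x⁻ = (-3.0975, -2.9572) → reset → x⁺ = (-3.1243, -3.0642), jump to mode 0
Mode 0: flow for 0.4584 to horizon, guard not reached → x = (-3.3683, -6.4723)

1 1.2636 2->0
2 2.5862 0->3
3 3.7742 3->0
final: 0 -3.3683 -6.4723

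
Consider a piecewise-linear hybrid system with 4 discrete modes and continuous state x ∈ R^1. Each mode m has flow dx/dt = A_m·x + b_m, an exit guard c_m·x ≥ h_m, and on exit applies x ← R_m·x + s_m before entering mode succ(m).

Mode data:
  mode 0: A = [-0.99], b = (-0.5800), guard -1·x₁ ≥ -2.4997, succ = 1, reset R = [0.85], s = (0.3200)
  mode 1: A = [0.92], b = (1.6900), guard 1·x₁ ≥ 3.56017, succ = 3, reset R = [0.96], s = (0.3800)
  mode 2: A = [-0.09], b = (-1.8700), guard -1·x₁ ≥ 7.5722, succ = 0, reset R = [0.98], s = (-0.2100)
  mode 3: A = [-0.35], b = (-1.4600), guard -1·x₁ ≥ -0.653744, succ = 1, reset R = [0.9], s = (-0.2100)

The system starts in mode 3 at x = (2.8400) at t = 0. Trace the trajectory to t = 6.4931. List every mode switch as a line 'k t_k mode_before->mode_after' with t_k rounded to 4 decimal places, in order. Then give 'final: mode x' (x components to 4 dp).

1 1.0677 3->1
2 2.0356 1->3
3 3.4691 3->1
4 4.4370 1->3
5 5.8706 3->1
final: 1 2.0911

Mode 3: guard c·x = -0.6537 hit at Δt = 1.0677 (t = 1.0677), x⁻ = (0.6537) → reset → x⁺ = (0.3784), jump to mode 1
Mode 1: guard c·x = 3.5602 hit at Δt = 0.9679 (t = 2.0356), x⁻ = (3.5602) → reset → x⁺ = (3.7978), jump to mode 3
Mode 3: guard c·x = -0.6537 hit at Δt = 1.4335 (t = 3.4691), x⁻ = (0.6537) → reset → x⁺ = (0.3784), jump to mode 1
Mode 1: guard c·x = 3.5602 hit at Δt = 0.9679 (t = 4.4370), x⁻ = (3.5602) → reset → x⁺ = (3.7978), jump to mode 3
Mode 3: guard c·x = -0.6537 hit at Δt = 1.4335 (t = 5.8706), x⁻ = (0.6537) → reset → x⁺ = (0.3784), jump to mode 1
Mode 1: flow for 0.6225 to horizon, guard not reached → x = (2.0911)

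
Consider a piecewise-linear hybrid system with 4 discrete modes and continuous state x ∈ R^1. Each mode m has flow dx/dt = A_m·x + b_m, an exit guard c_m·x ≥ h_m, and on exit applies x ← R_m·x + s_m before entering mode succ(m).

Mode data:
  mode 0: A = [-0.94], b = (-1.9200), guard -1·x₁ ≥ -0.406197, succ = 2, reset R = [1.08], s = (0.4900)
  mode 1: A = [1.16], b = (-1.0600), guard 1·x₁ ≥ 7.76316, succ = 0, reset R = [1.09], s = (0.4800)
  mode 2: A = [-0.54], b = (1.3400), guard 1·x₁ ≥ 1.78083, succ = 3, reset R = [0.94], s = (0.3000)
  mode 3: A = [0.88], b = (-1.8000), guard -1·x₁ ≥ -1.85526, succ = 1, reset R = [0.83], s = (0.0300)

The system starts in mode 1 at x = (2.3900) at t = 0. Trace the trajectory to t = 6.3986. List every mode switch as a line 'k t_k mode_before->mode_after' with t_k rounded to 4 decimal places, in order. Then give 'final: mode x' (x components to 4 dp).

1 1.3230 1->0
2 2.9197 0->2
3 4.3934 2->3
4 5.5056 3->1
final: 1 2.7624

Mode 1: guard c·x = 7.7632 hit at Δt = 1.3230 (t = 1.3230), x⁻ = (7.7632) → reset → x⁺ = (8.9418), jump to mode 0
Mode 0: guard c·x = -0.4062 hit at Δt = 1.5967 (t = 2.9197), x⁻ = (0.4062) → reset → x⁺ = (0.9287), jump to mode 2
Mode 2: guard c·x = 1.7808 hit at Δt = 1.4737 (t = 4.3934), x⁻ = (1.7808) → reset → x⁺ = (1.9740), jump to mode 3
Mode 3: guard c·x = -1.8553 hit at Δt = 1.1122 (t = 5.5056), x⁻ = (1.8553) → reset → x⁺ = (1.5699), jump to mode 1
Mode 1: flow for 0.8930 to horizon, guard not reached → x = (2.7624)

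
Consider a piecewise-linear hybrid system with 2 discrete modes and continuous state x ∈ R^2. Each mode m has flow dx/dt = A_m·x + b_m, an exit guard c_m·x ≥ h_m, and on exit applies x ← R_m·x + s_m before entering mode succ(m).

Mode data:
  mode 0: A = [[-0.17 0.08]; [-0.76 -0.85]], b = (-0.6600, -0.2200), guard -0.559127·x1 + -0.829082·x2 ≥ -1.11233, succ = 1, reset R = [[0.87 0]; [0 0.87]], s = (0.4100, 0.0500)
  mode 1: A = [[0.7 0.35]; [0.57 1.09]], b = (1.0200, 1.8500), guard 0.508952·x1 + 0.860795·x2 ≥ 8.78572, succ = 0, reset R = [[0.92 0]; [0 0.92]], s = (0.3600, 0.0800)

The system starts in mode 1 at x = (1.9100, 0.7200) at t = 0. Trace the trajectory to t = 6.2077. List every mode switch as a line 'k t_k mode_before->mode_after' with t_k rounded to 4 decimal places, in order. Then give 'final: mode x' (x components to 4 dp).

1 0.8359 1->0
2 2.2771 0->1
3 3.1914 1->0
4 4.4655 0->1
5 5.3601 1->0
final: 0 8.9762 -3.1252

Mode 1: guard c·x = 8.7857 hit at Δt = 0.8359 (t = 0.8359), x⁻ = (5.7334, 6.8166) → reset → x⁺ = (5.6347, 6.3513), jump to mode 0
Mode 0: guard c·x = -1.1123 hit at Δt = 1.4412 (t = 2.2771), x⁻ = (3.7222, -1.1686) → reset → x⁺ = (3.6483, -0.9667), jump to mode 1
Mode 1: guard c·x = 8.7857 hit at Δt = 0.9143 (t = 3.1914), x⁻ = (8.6934, 5.0665) → reset → x⁺ = (8.3580, 4.7411), jump to mode 0
Mode 0: guard c·x = -1.1123 hit at Δt = 1.2741 (t = 4.4655), x⁻ = (5.9785, -2.6902) → reset → x⁺ = (5.6113, -2.2905), jump to mode 1
Mode 1: guard c·x = 8.7857 hit at Δt = 0.8946 (t = 5.3601), x⁻ = (11.5741, 3.3633) → reset → x⁺ = (11.0081, 3.1742), jump to mode 0
Mode 0: flow for 0.8476 to horizon, guard not reached → x = (8.9762, -3.1252)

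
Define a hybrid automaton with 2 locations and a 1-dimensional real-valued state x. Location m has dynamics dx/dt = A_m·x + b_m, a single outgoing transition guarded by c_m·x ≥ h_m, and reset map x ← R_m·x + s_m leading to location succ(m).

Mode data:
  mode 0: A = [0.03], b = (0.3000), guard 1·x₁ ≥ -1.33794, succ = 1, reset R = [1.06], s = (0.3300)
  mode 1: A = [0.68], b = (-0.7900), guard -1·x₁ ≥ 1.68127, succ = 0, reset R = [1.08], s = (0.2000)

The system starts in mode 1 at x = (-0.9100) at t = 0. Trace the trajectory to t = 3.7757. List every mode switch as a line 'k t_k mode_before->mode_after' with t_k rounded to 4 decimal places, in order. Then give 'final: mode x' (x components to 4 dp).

Mode 1: guard c·x = 1.6813 hit at Δt = 0.4654 (t = 0.4654), x⁻ = (-1.6813) → reset → x⁺ = (-1.6158), jump to mode 0
Mode 0: guard c·x = -1.3379 hit at Δt = 1.0867 (t = 1.5521), x⁻ = (-1.3379) → reset → x⁺ = (-1.0882), jump to mode 1
Mode 1: guard c·x = 1.6813 hit at Δt = 0.3440 (t = 1.8961), x⁻ = (-1.6813) → reset → x⁺ = (-1.6158), jump to mode 0
Mode 0: guard c·x = -1.3379 hit at Δt = 1.0867 (t = 2.9828), x⁻ = (-1.3379) → reset → x⁺ = (-1.0882), jump to mode 1
Mode 1: guard c·x = 1.6813 hit at Δt = 0.3440 (t = 3.3268), x⁻ = (-1.6813) → reset → x⁺ = (-1.6158), jump to mode 0
Mode 0: flow for 0.4489 to horizon, guard not reached → x = (-1.5021)

1 0.4654 1->0
2 1.5521 0->1
3 1.8961 1->0
4 2.9828 0->1
5 3.3268 1->0
final: 0 -1.5021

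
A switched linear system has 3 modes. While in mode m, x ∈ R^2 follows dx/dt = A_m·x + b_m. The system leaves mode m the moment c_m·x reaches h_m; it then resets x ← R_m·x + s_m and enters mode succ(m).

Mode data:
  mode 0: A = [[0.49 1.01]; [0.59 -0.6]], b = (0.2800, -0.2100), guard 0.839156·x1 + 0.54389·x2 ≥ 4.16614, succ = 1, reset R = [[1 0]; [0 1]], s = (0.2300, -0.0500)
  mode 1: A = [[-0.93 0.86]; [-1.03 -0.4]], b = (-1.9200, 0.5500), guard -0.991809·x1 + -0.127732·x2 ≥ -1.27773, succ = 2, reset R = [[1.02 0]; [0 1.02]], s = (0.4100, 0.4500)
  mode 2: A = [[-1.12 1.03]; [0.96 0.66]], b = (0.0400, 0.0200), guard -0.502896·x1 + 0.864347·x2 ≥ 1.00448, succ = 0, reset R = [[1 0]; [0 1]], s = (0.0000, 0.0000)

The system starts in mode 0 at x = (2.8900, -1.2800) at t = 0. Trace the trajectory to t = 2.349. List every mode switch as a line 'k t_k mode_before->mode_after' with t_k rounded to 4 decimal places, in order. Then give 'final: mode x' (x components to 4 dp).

1 0.9652 0->1
2 1.6303 1->2
final: 2 0.8280 0.2922

Mode 0: guard c·x = 4.1661 hit at Δt = 0.9652 (t = 0.9652), x⁻ = (4.5295, 0.6714) → reset → x⁺ = (4.7595, 0.6214), jump to mode 1
Mode 1: guard c·x = -1.2777 hit at Δt = 0.6651 (t = 1.6303), x⁻ = (1.4111, -0.9538) → reset → x⁺ = (1.8493, -0.5229), jump to mode 2
Mode 2: flow for 0.7187 to horizon, guard not reached → x = (0.8280, 0.2922)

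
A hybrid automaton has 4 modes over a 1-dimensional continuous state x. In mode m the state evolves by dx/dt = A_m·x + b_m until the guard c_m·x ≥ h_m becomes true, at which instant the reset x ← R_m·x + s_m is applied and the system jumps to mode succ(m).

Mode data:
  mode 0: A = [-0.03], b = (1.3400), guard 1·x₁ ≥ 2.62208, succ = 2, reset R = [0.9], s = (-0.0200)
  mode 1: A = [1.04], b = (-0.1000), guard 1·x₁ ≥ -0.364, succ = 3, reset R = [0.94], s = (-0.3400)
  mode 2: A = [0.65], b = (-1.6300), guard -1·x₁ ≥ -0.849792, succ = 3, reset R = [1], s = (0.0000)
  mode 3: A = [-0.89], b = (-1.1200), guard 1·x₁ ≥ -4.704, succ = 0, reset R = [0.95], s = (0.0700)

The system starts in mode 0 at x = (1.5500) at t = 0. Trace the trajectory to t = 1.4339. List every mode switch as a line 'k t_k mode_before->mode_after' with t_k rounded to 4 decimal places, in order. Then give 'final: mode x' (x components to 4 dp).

1 0.8393 0->2
final: 2 2.2607

Mode 0: guard c·x = 2.6221 hit at Δt = 0.8393 (t = 0.8393), x⁻ = (2.6221) → reset → x⁺ = (2.3399), jump to mode 2
Mode 2: flow for 0.5946 to horizon, guard not reached → x = (2.2607)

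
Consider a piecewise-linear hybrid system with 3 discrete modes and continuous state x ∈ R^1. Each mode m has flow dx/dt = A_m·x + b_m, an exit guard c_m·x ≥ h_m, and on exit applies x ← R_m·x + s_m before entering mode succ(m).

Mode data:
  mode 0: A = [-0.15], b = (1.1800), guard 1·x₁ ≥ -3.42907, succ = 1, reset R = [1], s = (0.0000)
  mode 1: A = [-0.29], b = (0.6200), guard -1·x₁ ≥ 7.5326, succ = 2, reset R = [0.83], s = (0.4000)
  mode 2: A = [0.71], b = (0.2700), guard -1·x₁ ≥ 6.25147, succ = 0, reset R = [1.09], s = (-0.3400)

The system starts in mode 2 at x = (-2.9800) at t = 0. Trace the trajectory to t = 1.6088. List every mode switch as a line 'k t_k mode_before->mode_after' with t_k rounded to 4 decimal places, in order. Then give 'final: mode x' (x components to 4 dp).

1 1.1474 2->0
final: 0 -6.1497

Mode 2: guard c·x = 6.2515 hit at Δt = 1.1474 (t = 1.1474), x⁻ = (-6.2515) → reset → x⁺ = (-7.1541), jump to mode 0
Mode 0: flow for 0.4614 to horizon, guard not reached → x = (-6.1497)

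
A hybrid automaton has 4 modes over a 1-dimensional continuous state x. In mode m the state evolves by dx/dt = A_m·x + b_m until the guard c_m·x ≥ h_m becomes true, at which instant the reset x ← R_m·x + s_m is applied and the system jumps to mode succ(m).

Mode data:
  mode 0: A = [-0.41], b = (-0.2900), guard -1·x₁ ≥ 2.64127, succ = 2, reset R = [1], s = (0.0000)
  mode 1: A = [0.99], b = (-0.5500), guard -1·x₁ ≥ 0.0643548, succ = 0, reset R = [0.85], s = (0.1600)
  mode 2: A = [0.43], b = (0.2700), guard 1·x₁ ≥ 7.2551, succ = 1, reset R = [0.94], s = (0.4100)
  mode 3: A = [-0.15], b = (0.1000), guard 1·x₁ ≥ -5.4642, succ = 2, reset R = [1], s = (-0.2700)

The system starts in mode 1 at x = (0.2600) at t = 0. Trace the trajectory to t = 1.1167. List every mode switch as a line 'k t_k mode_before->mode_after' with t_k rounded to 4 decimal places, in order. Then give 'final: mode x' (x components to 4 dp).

Mode 1: guard c·x = 0.0644 hit at Δt = 0.7482 (t = 0.7482), x⁻ = (-0.0644) → reset → x⁺ = (0.1053), jump to mode 0
Mode 0: flow for 0.3685 to horizon, guard not reached → x = (-0.0087)

1 0.7482 1->0
final: 0 -0.0087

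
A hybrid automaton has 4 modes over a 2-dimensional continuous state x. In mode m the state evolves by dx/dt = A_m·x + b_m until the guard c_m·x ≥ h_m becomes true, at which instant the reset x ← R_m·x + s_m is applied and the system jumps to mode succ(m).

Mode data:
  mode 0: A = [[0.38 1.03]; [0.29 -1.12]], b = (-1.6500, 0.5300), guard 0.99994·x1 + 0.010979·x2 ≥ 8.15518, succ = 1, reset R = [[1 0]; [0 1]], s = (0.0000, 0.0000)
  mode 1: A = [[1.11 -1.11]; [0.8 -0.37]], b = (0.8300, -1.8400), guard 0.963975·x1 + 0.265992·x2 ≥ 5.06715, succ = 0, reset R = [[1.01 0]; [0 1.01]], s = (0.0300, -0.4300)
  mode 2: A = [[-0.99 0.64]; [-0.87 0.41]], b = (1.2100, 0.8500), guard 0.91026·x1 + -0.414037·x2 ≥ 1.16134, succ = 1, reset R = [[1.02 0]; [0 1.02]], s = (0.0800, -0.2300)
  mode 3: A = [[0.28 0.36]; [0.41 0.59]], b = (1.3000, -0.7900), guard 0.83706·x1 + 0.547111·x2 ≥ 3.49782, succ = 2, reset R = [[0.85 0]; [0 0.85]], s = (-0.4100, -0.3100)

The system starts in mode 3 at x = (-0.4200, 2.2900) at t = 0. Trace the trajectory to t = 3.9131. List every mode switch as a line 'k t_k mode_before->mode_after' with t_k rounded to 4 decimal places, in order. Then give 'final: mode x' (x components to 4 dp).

Mode 3: guard c·x = 3.4978 hit at Δt = 0.9777 (t = 0.9777), x⁻ = (1.9893, 3.3497) → reset → x⁺ = (1.2809, 2.5372), jump to mode 2
Mode 2: guard c·x = 1.1613 hit at Δt = 1.3105 (t = 2.2882), x⁻ = (2.5610, 2.8254) → reset → x⁺ = (2.6922, 2.6519), jump to mode 1
Mode 1: guard c·x = 5.0671 hit at Δt = 0.9928 (t = 3.2810), x⁻ = (4.5303, 2.6317) → reset → x⁺ = (4.6057, 2.2280), jump to mode 0
Mode 0: flow for 0.6321 to horizon, guard not reached → x = (6.2317, 2.0589)

1 0.9777 3->2
2 2.2882 2->1
3 3.2810 1->0
final: 0 6.2317 2.0589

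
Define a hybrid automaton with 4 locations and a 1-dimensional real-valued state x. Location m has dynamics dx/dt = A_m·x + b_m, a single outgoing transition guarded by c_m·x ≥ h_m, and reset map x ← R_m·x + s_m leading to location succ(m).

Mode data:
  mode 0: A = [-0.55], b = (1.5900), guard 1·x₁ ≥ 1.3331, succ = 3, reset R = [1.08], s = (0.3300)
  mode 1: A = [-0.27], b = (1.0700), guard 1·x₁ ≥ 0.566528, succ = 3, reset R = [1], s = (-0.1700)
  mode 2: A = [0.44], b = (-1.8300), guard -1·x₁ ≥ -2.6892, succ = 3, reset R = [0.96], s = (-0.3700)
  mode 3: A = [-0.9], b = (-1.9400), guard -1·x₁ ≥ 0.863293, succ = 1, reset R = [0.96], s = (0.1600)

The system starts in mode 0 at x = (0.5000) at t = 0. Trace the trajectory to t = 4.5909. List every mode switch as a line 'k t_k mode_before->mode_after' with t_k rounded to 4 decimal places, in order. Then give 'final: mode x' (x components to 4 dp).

1 0.7789 0->3
2 2.0134 3->1
3 3.1623 1->3
4 3.9184 3->1
final: 1 0.1003

Mode 0: guard c·x = 1.3331 hit at Δt = 0.7789 (t = 0.7789), x⁻ = (1.3331) → reset → x⁺ = (1.7697), jump to mode 3
Mode 3: guard c·x = 0.8633 hit at Δt = 1.2345 (t = 2.0134), x⁻ = (-0.8633) → reset → x⁺ = (-0.6688), jump to mode 1
Mode 1: guard c·x = 0.5665 hit at Δt = 1.1489 (t = 3.1623), x⁻ = (0.5665) → reset → x⁺ = (0.3965), jump to mode 3
Mode 3: guard c·x = 0.8633 hit at Δt = 0.7561 (t = 3.9184), x⁻ = (-0.8633) → reset → x⁺ = (-0.6688), jump to mode 1
Mode 1: flow for 0.6725 to horizon, guard not reached → x = (0.1003)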